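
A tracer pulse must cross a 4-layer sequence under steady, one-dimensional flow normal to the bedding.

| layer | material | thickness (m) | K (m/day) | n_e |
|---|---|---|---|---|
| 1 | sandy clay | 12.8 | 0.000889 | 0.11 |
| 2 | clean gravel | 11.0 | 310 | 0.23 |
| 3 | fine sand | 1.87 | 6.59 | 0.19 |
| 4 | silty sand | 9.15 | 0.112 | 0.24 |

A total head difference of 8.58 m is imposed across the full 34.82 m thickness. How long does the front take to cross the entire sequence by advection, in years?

30.0

With flow normal to the layers, continuity requires the same specific discharge q through every layer.
Σ(b_i/K_i) = 12.8/0.000889 + 11.0/310 + 1.87/6.59 + 9.15/0.112 = 14480 d.
q = Δh / Σ(b_i/K_i) = 8.58 / 14480 = 0.0005925 m/day.
In each layer the seepage velocity is v_i = q/n_i, so the layer transit time is t_i = b_i·n_i / q:
  layer 1 (sandy clay): t_1 = 12.8 × 0.11 / 0.0005925 = 2376 d
  layer 2 (clean gravel): t_2 = 11.0 × 0.23 / 0.0005925 = 4270 d
  layer 3 (fine sand): t_3 = 1.87 × 0.19 / 0.0005925 = 599.6 d
  layer 4 (silty sand): t_4 = 9.15 × 0.24 / 0.0005925 = 3706 d
Total t = Σ t_i = 10952 days = 29.98 years.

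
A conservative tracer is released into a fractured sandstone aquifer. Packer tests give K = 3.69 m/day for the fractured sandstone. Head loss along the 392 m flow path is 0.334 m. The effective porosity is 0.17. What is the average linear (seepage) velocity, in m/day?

0.0185

Hydraulic gradient i = Δh / L = 0.334 / 392 = 0.0008520.
Darcy flux q = K · i = 3.690 × 0.0008520 = 0.003144 m/day.
Seepage velocity v = q / n_e = 0.003144 / 0.17 = 0.01849 m/day.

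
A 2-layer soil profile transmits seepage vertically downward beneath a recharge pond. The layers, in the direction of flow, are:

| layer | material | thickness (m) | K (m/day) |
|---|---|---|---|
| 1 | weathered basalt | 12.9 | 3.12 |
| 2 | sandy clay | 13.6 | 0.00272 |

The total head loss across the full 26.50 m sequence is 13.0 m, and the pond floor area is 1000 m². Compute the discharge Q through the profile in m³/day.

Flow is perpendicular to layering, so the layers act in series and the equivalent K is the thickness-weighted harmonic mean.
Total thickness L = 12.9 + 13.6 = 26.50 m.
Σ(b_i/K_i) = 12.9/3.12 + 13.6/0.00272 = 5004 d.
K_eq = L / Σ(b_i/K_i) = 26.50 / 5004 = 0.005296 m/day.
Q = K_eq · A · (Δh/L) = 0.005296 × 1000 × (13.0/26.50) = 2.598 m³/day.

2.60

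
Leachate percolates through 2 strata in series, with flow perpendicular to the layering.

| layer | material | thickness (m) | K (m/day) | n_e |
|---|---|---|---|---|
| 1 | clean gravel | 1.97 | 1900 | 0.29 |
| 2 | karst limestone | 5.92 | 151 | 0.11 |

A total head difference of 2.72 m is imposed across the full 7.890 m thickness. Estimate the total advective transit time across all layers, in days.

With flow normal to the layers, continuity requires the same specific discharge q through every layer.
Σ(b_i/K_i) = 1.97/1900 + 5.92/151 = 0.04024 d.
q = Δh / Σ(b_i/K_i) = 2.72 / 0.04024 = 67.59 m/day.
In each layer the seepage velocity is v_i = q/n_i, so the layer transit time is t_i = b_i·n_i / q:
  layer 1 (clean gravel): t_1 = 1.97 × 0.29 / 67.59 = 0.008452 d
  layer 2 (karst limestone): t_2 = 5.92 × 0.11 / 67.59 = 0.009634 d
Total t = Σ t_i = 0.01809 days.

0.0181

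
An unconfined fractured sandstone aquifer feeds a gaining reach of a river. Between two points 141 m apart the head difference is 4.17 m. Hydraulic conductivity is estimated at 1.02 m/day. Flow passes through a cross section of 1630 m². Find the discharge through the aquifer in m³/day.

49.2

Hydraulic gradient i = Δh / L = 4.17 / 141 = 0.02957.
Darcy's law: Q = K · A · i = 1.020 × 1630 × 0.02957 = 49.17 m³/day.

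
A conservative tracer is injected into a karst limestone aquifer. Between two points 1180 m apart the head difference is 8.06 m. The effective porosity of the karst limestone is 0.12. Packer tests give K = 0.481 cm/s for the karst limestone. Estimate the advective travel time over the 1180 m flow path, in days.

49.9

Convert K: 0.481 cm/s × 864 = 415.6 m/day.
Hydraulic gradient i = Δh / L = 8.06 / 1180 = 0.006831.
Darcy flux q = K · i = 415.6 × 0.006831 = 2.839 m/day.
Seepage velocity v = q / n_e = 2.839 / 0.12 = 23.66 m/day.
Travel time t = L / v = 1180 / 23.66 = 49.88 days.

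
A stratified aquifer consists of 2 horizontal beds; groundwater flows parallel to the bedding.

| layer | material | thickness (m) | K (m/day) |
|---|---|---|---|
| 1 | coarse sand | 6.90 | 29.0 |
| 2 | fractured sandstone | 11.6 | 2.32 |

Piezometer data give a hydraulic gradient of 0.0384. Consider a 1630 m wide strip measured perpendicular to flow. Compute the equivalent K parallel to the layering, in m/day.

12.3

Flow is parallel to layering, so each bed carries its own Darcy discharge and the transmissivities add.
Σ(K_i·b_i) = 29.0×6.90 + 2.32×11.6 = 227.0 m²/day.
Total thickness b = 18.50 m, so K_eq = Σ(K_i·b_i)/b = 12.27 m/day.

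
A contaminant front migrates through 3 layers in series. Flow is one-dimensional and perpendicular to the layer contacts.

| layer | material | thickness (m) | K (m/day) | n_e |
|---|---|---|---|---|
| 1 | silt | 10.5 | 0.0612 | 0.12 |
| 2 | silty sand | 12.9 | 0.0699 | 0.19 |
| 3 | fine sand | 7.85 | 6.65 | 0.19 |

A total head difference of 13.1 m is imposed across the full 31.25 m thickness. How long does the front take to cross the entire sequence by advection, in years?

With flow normal to the layers, continuity requires the same specific discharge q through every layer.
Σ(b_i/K_i) = 10.5/0.0612 + 12.9/0.0699 + 7.85/6.65 = 357.3 d.
q = Δh / Σ(b_i/K_i) = 13.1 / 357.3 = 0.03666 m/day.
In each layer the seepage velocity is v_i = q/n_i, so the layer transit time is t_i = b_i·n_i / q:
  layer 1 (silt): t_1 = 10.5 × 0.12 / 0.03666 = 34.37 d
  layer 2 (silty sand): t_2 = 12.9 × 0.19 / 0.03666 = 66.85 d
  layer 3 (fine sand): t_3 = 7.85 × 0.19 / 0.03666 = 40.68 d
Total t = Σ t_i = 141.9 days = 0.3885 years.

0.388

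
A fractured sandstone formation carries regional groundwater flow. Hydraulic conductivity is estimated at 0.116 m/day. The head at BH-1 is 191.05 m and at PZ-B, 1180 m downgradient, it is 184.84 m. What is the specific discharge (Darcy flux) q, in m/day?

0.000610

Hydraulic gradient i = (191.05 − 184.84) / 1180 = 6.21 / 1180 = 0.005263.
Specific discharge q = K · i = 0.1160 × 0.005263 = 0.0006105 m/day.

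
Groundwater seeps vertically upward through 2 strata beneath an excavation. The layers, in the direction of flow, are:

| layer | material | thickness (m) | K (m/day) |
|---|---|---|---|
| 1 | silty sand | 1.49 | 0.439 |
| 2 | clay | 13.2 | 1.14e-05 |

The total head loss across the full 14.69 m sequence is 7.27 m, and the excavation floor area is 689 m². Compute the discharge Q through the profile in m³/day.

0.00433

Flow is perpendicular to layering, so the layers act in series and the equivalent K is the thickness-weighted harmonic mean.
Total thickness L = 1.49 + 13.2 = 14.69 m.
Σ(b_i/K_i) = 1.49/0.439 + 13.2/1.14e-05 = 1.158e+06 d.
K_eq = L / Σ(b_i/K_i) = 14.69 / 1.158e+06 = 1.269e-05 m/day.
Q = K_eq · A · (Δh/L) = 1.269e-05 × 689 × (7.27/14.69) = 0.004326 m³/day.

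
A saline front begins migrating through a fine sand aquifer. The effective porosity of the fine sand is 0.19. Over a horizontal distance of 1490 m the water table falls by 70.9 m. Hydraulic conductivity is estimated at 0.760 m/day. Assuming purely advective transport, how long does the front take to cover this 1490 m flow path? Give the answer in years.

21.4

Hydraulic gradient i = Δh / L = 70.9 / 1490 = 0.04758.
Darcy flux q = K · i = 0.7600 × 0.04758 = 0.03616 m/day.
Seepage velocity v = q / n_e = 0.03616 / 0.19 = 0.1903 m/day.
Travel time t = L / v = 1490 / 0.1903 = 7828 days = 21.43 years.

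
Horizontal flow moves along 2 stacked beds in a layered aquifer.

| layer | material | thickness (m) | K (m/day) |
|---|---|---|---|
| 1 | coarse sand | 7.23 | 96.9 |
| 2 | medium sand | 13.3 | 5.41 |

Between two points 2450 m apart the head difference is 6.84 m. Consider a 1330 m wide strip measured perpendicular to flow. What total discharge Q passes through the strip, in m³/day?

2870

Flow is parallel to layering, so each bed carries its own Darcy discharge and the transmissivities add.
Σ(K_i·b_i) = 96.9×7.23 + 5.41×13.3 = 772.5 m²/day.
Hydraulic gradient i = Δh / L = 6.84 / 2450 = 0.002792.
Q = Σ(K_i·b_i) · W · i = 772.5 × 1330 × 0.002792 = 2869 m³/day.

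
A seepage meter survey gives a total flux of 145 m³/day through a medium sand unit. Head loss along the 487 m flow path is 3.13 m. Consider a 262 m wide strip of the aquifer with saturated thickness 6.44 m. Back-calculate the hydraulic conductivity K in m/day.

Cross-sectional area A = 262 × 6.44 = 1687 m².
Hydraulic gradient i = Δh / L = 3.13 / 487 = 0.006427.
From Q = K·A·i, K = Q / (A·i) = 145 / (1687 × 0.006427) = 13.37 m/day.

13.4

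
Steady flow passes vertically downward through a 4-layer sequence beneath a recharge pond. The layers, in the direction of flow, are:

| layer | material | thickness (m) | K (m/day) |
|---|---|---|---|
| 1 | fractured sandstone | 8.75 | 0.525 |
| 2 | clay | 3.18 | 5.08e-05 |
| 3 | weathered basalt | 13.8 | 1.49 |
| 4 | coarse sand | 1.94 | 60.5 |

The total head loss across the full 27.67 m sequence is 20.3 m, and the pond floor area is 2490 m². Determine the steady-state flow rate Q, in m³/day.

0.807

Flow is perpendicular to layering, so the layers act in series and the equivalent K is the thickness-weighted harmonic mean.
Total thickness L = 8.75 + 3.18 + 13.8 + 1.94 = 27.67 m.
Σ(b_i/K_i) = 8.75/0.525 + 3.18/5.08e-05 + 13.8/1.49 + 1.94/60.5 = 62624 d.
K_eq = L / Σ(b_i/K_i) = 27.67 / 62624 = 0.0004418 m/day.
Q = K_eq · A · (Δh/L) = 0.0004418 × 2490 × (20.3/27.67) = 0.8071 m³/day.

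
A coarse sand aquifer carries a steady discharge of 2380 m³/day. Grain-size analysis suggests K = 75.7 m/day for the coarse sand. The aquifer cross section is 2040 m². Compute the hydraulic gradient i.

From Q = K·A·i, i = Q / (K·A) = 2380 / (75.70 × 2040) = 0.01541.

0.0154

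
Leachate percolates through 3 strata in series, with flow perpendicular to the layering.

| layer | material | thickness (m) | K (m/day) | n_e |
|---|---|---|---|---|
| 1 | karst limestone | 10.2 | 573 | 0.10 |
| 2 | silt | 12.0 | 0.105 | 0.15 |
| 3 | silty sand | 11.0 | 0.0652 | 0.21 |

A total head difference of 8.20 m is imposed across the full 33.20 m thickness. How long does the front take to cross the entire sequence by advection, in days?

177

With flow normal to the layers, continuity requires the same specific discharge q through every layer.
Σ(b_i/K_i) = 10.2/573 + 12.0/0.105 + 11.0/0.0652 = 283.0 d.
q = Δh / Σ(b_i/K_i) = 8.20 / 283.0 = 0.02897 m/day.
In each layer the seepage velocity is v_i = q/n_i, so the layer transit time is t_i = b_i·n_i / q:
  layer 1 (karst limestone): t_1 = 10.2 × 0.10 / 0.02897 = 35.20 d
  layer 2 (silt): t_2 = 12.0 × 0.15 / 0.02897 = 62.13 d
  layer 3 (silty sand): t_3 = 11.0 × 0.21 / 0.02897 = 79.73 d
Total t = Σ t_i = 177.1 days.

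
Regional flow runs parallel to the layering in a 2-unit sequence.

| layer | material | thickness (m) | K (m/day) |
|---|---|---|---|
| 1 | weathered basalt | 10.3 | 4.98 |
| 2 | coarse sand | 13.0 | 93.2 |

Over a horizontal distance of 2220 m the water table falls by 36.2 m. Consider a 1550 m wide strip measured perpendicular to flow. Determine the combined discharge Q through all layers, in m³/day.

Flow is parallel to layering, so each bed carries its own Darcy discharge and the transmissivities add.
Σ(K_i·b_i) = 4.98×10.3 + 93.2×13.0 = 1263 m²/day.
Hydraulic gradient i = Δh / L = 36.2 / 2220 = 0.01631.
Q = Σ(K_i·b_i) · W · i = 1263 × 1550 × 0.01631 = 31919 m³/day.

31900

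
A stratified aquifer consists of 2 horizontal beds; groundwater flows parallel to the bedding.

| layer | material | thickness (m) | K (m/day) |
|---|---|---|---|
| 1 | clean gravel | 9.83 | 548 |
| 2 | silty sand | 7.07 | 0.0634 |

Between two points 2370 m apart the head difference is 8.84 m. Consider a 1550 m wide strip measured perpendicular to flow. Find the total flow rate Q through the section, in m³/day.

31100

Flow is parallel to layering, so each bed carries its own Darcy discharge and the transmissivities add.
Σ(K_i·b_i) = 548×9.83 + 0.0634×7.07 = 5387 m²/day.
Hydraulic gradient i = Δh / L = 8.84 / 2370 = 0.003730.
Q = Σ(K_i·b_i) · W · i = 5387 × 1550 × 0.003730 = 31146 m³/day.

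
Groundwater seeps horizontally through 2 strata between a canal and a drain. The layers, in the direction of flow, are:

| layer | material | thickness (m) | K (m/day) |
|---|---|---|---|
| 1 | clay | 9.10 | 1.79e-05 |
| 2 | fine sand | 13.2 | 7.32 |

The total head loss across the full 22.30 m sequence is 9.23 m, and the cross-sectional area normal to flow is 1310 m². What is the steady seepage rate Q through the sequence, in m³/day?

0.0238

Flow is perpendicular to layering, so the layers act in series and the equivalent K is the thickness-weighted harmonic mean.
Total thickness L = 9.10 + 13.2 = 22.30 m.
Σ(b_i/K_i) = 9.10/1.79e-05 + 13.2/7.32 = 5.084e+05 d.
K_eq = L / Σ(b_i/K_i) = 22.30 / 5.084e+05 = 4.386e-05 m/day.
Q = K_eq · A · (Δh/L) = 4.386e-05 × 1310 × (9.23/22.30) = 0.02378 m³/day.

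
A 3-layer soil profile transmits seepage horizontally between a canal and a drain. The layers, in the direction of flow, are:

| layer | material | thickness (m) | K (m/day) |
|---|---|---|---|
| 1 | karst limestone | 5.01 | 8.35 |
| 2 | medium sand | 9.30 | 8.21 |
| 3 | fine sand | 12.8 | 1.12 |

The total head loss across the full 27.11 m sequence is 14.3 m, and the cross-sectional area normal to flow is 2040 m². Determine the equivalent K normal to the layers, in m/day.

Flow is perpendicular to layering, so the layers act in series and the equivalent K is the thickness-weighted harmonic mean.
Total thickness L = 5.01 + 9.30 + 12.8 = 27.11 m.
Σ(b_i/K_i) = 5.01/8.35 + 9.30/8.21 + 12.8/1.12 = 13.16 d.
K_eq = L / Σ(b_i/K_i) = 27.11 / 13.16 = 2.060 m/day.

2.06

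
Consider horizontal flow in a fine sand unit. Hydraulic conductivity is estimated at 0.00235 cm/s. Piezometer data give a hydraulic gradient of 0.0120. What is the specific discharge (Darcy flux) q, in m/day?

0.0244

Convert K: 0.00235 cm/s × 864 = 2.030 m/day.
Hydraulic gradient i = 0.0120.
Specific discharge q = K · i = 2.030 × 0.01200 = 0.02436 m/day.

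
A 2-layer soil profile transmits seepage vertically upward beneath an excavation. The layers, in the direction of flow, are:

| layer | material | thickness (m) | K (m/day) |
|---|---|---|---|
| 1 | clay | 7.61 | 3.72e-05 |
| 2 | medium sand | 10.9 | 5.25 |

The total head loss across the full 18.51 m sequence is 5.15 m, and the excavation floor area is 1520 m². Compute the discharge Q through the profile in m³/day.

Flow is perpendicular to layering, so the layers act in series and the equivalent K is the thickness-weighted harmonic mean.
Total thickness L = 7.61 + 10.9 = 18.51 m.
Σ(b_i/K_i) = 7.61/3.72e-05 + 10.9/5.25 = 2.046e+05 d.
K_eq = L / Σ(b_i/K_i) = 18.51 / 2.046e+05 = 9.048e-05 m/day.
Q = K_eq · A · (Δh/L) = 9.048e-05 × 1520 × (5.15/18.51) = 0.03827 m³/day.

0.0383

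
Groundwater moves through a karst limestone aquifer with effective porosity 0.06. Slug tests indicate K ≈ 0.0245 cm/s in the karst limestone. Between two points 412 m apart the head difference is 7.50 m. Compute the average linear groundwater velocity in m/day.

Convert K: 0.0245 cm/s × 864 = 21.17 m/day.
Hydraulic gradient i = Δh / L = 7.50 / 412 = 0.01820.
Darcy flux q = K · i = 21.17 × 0.01820 = 0.3853 m/day.
Seepage velocity v = q / n_e = 0.3853 / 0.06 = 6.422 m/day.

6.42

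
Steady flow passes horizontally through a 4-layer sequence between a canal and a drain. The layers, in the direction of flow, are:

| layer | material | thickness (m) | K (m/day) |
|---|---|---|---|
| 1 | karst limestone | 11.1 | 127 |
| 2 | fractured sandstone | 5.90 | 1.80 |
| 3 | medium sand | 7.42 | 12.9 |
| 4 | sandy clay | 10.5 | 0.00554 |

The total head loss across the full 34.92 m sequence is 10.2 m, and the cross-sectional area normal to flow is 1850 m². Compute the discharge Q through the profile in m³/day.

Flow is perpendicular to layering, so the layers act in series and the equivalent K is the thickness-weighted harmonic mean.
Total thickness L = 11.1 + 5.90 + 7.42 + 10.5 = 34.92 m.
Σ(b_i/K_i) = 11.1/127 + 5.90/1.80 + 7.42/12.9 + 10.5/0.00554 = 1899 d.
K_eq = L / Σ(b_i/K_i) = 34.92 / 1899 = 0.01839 m/day.
Q = K_eq · A · (Δh/L) = 0.01839 × 1850 × (10.2/34.92) = 9.936 m³/day.

9.94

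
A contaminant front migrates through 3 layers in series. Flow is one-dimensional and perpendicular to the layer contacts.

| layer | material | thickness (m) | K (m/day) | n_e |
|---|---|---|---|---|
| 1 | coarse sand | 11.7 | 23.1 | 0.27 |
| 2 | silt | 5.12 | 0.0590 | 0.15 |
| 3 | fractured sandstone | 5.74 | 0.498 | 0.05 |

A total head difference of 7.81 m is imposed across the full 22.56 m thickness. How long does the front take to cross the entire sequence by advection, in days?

With flow normal to the layers, continuity requires the same specific discharge q through every layer.
Σ(b_i/K_i) = 11.7/23.1 + 5.12/0.0590 + 5.74/0.498 = 98.81 d.
q = Δh / Σ(b_i/K_i) = 7.81 / 98.81 = 0.07904 m/day.
In each layer the seepage velocity is v_i = q/n_i, so the layer transit time is t_i = b_i·n_i / q:
  layer 1 (coarse sand): t_1 = 11.7 × 0.27 / 0.07904 = 39.97 d
  layer 2 (silt): t_2 = 5.12 × 0.15 / 0.07904 = 9.717 d
  layer 3 (fractured sandstone): t_3 = 5.74 × 0.05 / 0.07904 = 3.631 d
Total t = Σ t_i = 53.32 days.

53.3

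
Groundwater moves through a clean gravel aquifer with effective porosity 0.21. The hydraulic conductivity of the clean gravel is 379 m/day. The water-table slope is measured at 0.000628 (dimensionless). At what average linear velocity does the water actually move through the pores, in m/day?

Hydraulic gradient i = 0.000628.
Darcy flux q = K · i = 379.0 × 0.0006280 = 0.2380 m/day.
Seepage velocity v = q / n_e = 0.2380 / 0.21 = 1.133 m/day.

1.13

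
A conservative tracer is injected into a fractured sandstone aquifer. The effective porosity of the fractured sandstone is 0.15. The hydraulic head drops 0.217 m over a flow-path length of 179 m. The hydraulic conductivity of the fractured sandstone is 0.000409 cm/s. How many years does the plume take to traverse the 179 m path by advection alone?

Convert K: 0.000409 cm/s × 864 = 0.3534 m/day.
Hydraulic gradient i = Δh / L = 0.217 / 179 = 0.001212.
Darcy flux q = K · i = 0.3534 × 0.001212 = 0.0004284 m/day.
Seepage velocity v = q / n_e = 0.0004284 / 0.15 = 0.002856 m/day.
Travel time t = L / v = 179 / 0.002856 = 62676 days = 171.6 years.

172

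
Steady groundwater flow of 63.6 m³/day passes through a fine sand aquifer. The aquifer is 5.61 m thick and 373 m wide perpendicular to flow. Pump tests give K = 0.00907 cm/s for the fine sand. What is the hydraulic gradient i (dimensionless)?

0.00388

Convert K: 0.00907 cm/s × 864 = 7.836 m/day.
Cross-sectional area A = 373 × 5.61 = 2093 m².
From Q = K·A·i, i = Q / (K·A) = 63.6 / (7.836 × 2093) = 0.003879.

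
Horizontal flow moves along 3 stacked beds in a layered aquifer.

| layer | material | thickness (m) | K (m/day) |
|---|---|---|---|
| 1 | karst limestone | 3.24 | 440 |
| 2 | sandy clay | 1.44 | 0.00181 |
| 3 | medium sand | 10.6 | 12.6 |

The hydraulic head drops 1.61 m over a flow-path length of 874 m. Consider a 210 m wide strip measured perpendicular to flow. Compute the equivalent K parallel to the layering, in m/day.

102

Flow is parallel to layering, so each bed carries its own Darcy discharge and the transmissivities add.
Σ(K_i·b_i) = 440×3.24 + 0.00181×1.44 + 12.6×10.6 = 1559 m²/day.
Total thickness b = 15.28 m, so K_eq = Σ(K_i·b_i)/b = 102.0 m/day.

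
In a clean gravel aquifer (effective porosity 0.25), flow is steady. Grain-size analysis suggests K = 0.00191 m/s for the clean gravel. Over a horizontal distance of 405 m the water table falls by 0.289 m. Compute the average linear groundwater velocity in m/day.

Convert K: 0.00191 m/s × 86400 = 165.0 m/day.
Hydraulic gradient i = Δh / L = 0.289 / 405 = 0.0007136.
Darcy flux q = K · i = 165.0 × 0.0007136 = 0.1178 m/day.
Seepage velocity v = q / n_e = 0.1178 / 0.25 = 0.4710 m/day.

0.471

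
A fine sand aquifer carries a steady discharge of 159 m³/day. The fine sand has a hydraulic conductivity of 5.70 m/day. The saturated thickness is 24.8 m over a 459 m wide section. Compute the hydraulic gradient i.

0.00245

Cross-sectional area A = 459 × 24.8 = 11383 m².
From Q = K·A·i, i = Q / (K·A) = 159 / (5.700 × 11383) = 0.002451.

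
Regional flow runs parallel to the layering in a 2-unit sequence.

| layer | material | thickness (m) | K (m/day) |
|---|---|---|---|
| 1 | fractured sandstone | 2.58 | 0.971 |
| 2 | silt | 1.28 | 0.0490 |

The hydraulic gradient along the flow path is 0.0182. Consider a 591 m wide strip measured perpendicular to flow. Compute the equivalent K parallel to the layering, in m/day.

Flow is parallel to layering, so each bed carries its own Darcy discharge and the transmissivities add.
Σ(K_i·b_i) = 0.971×2.58 + 0.0490×1.28 = 2.568 m²/day.
Total thickness b = 3.860 m, so K_eq = Σ(K_i·b_i)/b = 0.6653 m/day.

0.665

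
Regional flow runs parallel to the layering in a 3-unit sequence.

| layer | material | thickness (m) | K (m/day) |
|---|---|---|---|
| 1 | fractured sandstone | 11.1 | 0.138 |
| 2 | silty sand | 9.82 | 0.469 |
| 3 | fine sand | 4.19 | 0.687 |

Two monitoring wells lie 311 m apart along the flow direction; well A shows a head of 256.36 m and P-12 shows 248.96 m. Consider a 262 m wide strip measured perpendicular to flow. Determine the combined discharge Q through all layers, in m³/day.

56.2

Flow is parallel to layering, so each bed carries its own Darcy discharge and the transmissivities add.
Σ(K_i·b_i) = 0.138×11.1 + 0.469×9.82 + 0.687×4.19 = 9.016 m²/day.
Hydraulic gradient i = (256.36 − 248.96) / 311 = 7.4 / 311 = 0.02379.
Q = Σ(K_i·b_i) · W · i = 9.016 × 262 × 0.02379 = 56.21 m³/day.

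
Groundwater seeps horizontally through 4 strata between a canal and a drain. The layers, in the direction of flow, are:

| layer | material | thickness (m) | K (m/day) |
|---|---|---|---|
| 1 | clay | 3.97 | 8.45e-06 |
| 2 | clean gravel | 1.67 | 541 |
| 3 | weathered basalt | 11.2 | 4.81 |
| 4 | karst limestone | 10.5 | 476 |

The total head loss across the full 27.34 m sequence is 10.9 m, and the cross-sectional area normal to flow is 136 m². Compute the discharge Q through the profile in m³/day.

Flow is perpendicular to layering, so the layers act in series and the equivalent K is the thickness-weighted harmonic mean.
Total thickness L = 3.97 + 1.67 + 11.2 + 10.5 = 27.34 m.
Σ(b_i/K_i) = 3.97/8.45e-06 + 1.67/541 + 11.2/4.81 + 10.5/476 = 4.698e+05 d.
K_eq = L / Σ(b_i/K_i) = 27.34 / 4.698e+05 = 5.819e-05 m/day.
Q = K_eq · A · (Δh/L) = 5.819e-05 × 136 × (10.9/27.34) = 0.003155 m³/day.

0.00316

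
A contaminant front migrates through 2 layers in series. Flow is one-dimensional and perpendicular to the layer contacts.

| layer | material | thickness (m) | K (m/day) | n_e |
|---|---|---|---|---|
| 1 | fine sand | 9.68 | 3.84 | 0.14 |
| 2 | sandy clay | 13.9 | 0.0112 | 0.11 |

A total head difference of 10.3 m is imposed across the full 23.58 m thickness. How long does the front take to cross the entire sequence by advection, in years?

With flow normal to the layers, continuity requires the same specific discharge q through every layer.
Σ(b_i/K_i) = 9.68/3.84 + 13.9/0.0112 = 1244 d.
q = Δh / Σ(b_i/K_i) = 10.3 / 1244 = 0.008282 m/day.
In each layer the seepage velocity is v_i = q/n_i, so the layer transit time is t_i = b_i·n_i / q:
  layer 1 (fine sand): t_1 = 9.68 × 0.14 / 0.008282 = 163.6 d
  layer 2 (sandy clay): t_2 = 13.9 × 0.11 / 0.008282 = 184.6 d
Total t = Σ t_i = 348.2 days = 0.9534 years.

0.953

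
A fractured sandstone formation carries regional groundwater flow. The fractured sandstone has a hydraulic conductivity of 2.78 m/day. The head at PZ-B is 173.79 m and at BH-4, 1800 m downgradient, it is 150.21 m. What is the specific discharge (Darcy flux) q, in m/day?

0.0364

Hydraulic gradient i = (173.79 − 150.21) / 1800 = 23.58 / 1800 = 0.01310.
Specific discharge q = K · i = 2.780 × 0.01310 = 0.03642 m/day.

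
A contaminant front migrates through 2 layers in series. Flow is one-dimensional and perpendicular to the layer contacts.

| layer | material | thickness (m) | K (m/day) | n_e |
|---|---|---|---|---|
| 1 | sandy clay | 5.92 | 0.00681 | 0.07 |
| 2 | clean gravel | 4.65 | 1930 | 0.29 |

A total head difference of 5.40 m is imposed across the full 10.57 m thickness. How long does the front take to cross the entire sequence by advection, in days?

With flow normal to the layers, continuity requires the same specific discharge q through every layer.
Σ(b_i/K_i) = 5.92/0.00681 + 4.65/1930 = 869.3 d.
q = Δh / Σ(b_i/K_i) = 5.40 / 869.3 = 0.006212 m/day.
In each layer the seepage velocity is v_i = q/n_i, so the layer transit time is t_i = b_i·n_i / q:
  layer 1 (sandy clay): t_1 = 5.92 × 0.07 / 0.006212 = 66.71 d
  layer 2 (clean gravel): t_2 = 4.65 × 0.29 / 0.006212 = 217.1 d
Total t = Σ t_i = 283.8 days.

284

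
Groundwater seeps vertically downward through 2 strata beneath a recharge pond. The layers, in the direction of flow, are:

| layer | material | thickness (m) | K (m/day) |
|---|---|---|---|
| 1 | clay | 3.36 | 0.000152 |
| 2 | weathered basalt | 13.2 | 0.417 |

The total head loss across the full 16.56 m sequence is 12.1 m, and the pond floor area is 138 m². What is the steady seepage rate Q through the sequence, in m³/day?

0.0754

Flow is perpendicular to layering, so the layers act in series and the equivalent K is the thickness-weighted harmonic mean.
Total thickness L = 3.36 + 13.2 = 16.56 m.
Σ(b_i/K_i) = 3.36/0.000152 + 13.2/0.417 = 22137 d.
K_eq = L / Σ(b_i/K_i) = 16.56 / 22137 = 0.0007481 m/day.
Q = K_eq · A · (Δh/L) = 0.0007481 × 138 × (12.1/16.56) = 0.07543 m³/day.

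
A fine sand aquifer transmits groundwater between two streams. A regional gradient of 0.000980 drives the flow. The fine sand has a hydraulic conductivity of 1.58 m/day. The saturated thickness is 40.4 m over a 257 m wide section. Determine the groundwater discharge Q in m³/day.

Cross-sectional area A = 257 × 40.4 = 10383 m².
Hydraulic gradient i = 0.000980.
Darcy's law: Q = K · A · i = 1.580 × 10383 × 0.0009800 = 16.08 m³/day.

16.1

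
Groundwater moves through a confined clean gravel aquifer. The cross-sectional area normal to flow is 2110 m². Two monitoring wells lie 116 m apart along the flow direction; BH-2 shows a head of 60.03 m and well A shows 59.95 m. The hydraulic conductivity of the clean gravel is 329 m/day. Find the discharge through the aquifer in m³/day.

Hydraulic gradient i = (60.03 − 59.95) / 116 = 0.08 / 116 = 0.0006897.
Darcy's law: Q = K · A · i = 329.0 × 2110 × 0.0006897 = 478.8 m³/day.

479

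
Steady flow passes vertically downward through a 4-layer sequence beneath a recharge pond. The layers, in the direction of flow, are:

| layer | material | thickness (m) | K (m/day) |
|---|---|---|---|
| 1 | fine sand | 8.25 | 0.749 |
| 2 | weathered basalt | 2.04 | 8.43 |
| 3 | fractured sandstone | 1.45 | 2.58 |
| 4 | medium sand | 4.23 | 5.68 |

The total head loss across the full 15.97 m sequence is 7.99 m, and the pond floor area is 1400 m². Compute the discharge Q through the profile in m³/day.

Flow is perpendicular to layering, so the layers act in series and the equivalent K is the thickness-weighted harmonic mean.
Total thickness L = 8.25 + 2.04 + 1.45 + 4.23 = 15.97 m.
Σ(b_i/K_i) = 8.25/0.749 + 2.04/8.43 + 1.45/2.58 + 4.23/5.68 = 12.56 d.
K_eq = L / Σ(b_i/K_i) = 15.97 / 12.56 = 1.271 m/day.
Q = K_eq · A · (Δh/L) = 1.271 × 1400 × (7.99/15.97) = 890.4 m³/day.

890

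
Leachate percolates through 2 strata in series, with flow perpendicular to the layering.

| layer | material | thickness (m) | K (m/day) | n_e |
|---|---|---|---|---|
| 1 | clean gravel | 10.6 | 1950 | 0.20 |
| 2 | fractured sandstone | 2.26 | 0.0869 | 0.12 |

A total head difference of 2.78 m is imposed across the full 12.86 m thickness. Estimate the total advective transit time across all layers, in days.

With flow normal to the layers, continuity requires the same specific discharge q through every layer.
Σ(b_i/K_i) = 10.6/1950 + 2.26/0.0869 = 26.01 d.
q = Δh / Σ(b_i/K_i) = 2.78 / 26.01 = 0.1069 m/day.
In each layer the seepage velocity is v_i = q/n_i, so the layer transit time is t_i = b_i·n_i / q:
  layer 1 (clean gravel): t_1 = 10.6 × 0.20 / 0.1069 = 19.84 d
  layer 2 (fractured sandstone): t_2 = 2.26 × 0.12 / 0.1069 = 2.538 d
Total t = Σ t_i = 22.37 days.

22.4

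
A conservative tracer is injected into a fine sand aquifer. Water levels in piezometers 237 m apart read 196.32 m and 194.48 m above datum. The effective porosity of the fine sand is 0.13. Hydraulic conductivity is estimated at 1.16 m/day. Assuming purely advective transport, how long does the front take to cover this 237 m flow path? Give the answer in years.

9.37

Hydraulic gradient i = (196.32 − 194.48) / 237 = 1.84 / 237 = 0.007764.
Darcy flux q = K · i = 1.160 × 0.007764 = 0.009006 m/day.
Seepage velocity v = q / n_e = 0.009006 / 0.13 = 0.06928 m/day.
Travel time t = L / v = 237 / 0.06928 = 3421 days = 9.366 years.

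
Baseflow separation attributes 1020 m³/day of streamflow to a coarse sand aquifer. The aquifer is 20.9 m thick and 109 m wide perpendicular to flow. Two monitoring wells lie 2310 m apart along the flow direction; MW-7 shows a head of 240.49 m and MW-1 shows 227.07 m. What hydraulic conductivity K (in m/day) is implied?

77.1

Cross-sectional area A = 109 × 20.9 = 2278 m².
Hydraulic gradient i = (240.49 − 227.07) / 2310 = 13.42 / 2310 = 0.005810.
From Q = K·A·i, K = Q / (A·i) = 1020 / (2278 × 0.005810) = 77.07 m/day.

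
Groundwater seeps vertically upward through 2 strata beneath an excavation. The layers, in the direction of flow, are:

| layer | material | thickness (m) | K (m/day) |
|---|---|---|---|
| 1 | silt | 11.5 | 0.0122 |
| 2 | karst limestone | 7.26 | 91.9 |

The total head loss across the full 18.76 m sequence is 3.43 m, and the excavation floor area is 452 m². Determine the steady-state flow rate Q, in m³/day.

1.64

Flow is perpendicular to layering, so the layers act in series and the equivalent K is the thickness-weighted harmonic mean.
Total thickness L = 11.5 + 7.26 = 18.76 m.
Σ(b_i/K_i) = 11.5/0.0122 + 7.26/91.9 = 942.7 d.
K_eq = L / Σ(b_i/K_i) = 18.76 / 942.7 = 0.01990 m/day.
Q = K_eq · A · (Δh/L) = 0.01990 × 452 × (3.43/18.76) = 1.645 m³/day.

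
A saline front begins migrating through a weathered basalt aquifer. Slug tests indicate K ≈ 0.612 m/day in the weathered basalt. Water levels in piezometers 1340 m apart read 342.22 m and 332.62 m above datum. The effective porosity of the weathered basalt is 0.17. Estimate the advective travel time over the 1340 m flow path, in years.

142

Hydraulic gradient i = (342.22 − 332.62) / 1340 = 9.6 / 1340 = 0.007164.
Darcy flux q = K · i = 0.6120 × 0.007164 = 0.004384 m/day.
Seepage velocity v = q / n_e = 0.004384 / 0.17 = 0.02579 m/day.
Travel time t = L / v = 1340 / 0.02579 = 51956 days = 142.2 years.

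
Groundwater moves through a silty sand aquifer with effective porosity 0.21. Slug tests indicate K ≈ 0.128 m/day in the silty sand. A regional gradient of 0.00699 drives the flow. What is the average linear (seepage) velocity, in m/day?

0.00426

Hydraulic gradient i = 0.00699.
Darcy flux q = K · i = 0.1280 × 0.006990 = 0.0008947 m/day.
Seepage velocity v = q / n_e = 0.0008947 / 0.21 = 0.004261 m/day.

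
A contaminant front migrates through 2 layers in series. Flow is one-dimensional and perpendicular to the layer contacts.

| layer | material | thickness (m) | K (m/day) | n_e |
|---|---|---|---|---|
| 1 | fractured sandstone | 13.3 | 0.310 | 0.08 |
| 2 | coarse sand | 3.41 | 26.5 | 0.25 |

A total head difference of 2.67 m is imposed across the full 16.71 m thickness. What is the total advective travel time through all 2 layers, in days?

With flow normal to the layers, continuity requires the same specific discharge q through every layer.
Σ(b_i/K_i) = 13.3/0.310 + 3.41/26.5 = 43.03 d.
q = Δh / Σ(b_i/K_i) = 2.67 / 43.03 = 0.06205 m/day.
In each layer the seepage velocity is v_i = q/n_i, so the layer transit time is t_i = b_i·n_i / q:
  layer 1 (fractured sandstone): t_1 = 13.3 × 0.08 / 0.06205 = 17.15 d
  layer 2 (coarse sand): t_2 = 3.41 × 0.25 / 0.06205 = 13.74 d
Total t = Σ t_i = 30.89 days.

30.9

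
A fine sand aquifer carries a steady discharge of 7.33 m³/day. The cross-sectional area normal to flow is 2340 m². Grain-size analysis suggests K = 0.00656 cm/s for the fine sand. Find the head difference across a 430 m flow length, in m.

Convert K: 0.00656 cm/s × 864 = 5.668 m/day.
From Q = K·A·i, i = Q / (K·A) = 7.33 / (5.668 × 2340) = 0.0005527.
Head loss Δh = i · L = 0.0005527 × 430 = 0.2377 m.

0.238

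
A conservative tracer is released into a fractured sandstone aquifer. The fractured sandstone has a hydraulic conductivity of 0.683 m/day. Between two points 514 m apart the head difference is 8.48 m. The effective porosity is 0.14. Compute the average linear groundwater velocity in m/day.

Hydraulic gradient i = Δh / L = 8.48 / 514 = 0.01650.
Darcy flux q = K · i = 0.6830 × 0.01650 = 0.01127 m/day.
Seepage velocity v = q / n_e = 0.01127 / 0.14 = 0.08049 m/day.

0.0805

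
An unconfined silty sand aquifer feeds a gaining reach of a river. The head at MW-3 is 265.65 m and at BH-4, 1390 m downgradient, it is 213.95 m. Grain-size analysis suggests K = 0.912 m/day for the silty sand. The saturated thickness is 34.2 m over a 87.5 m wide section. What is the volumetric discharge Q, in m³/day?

102

Cross-sectional area A = 87.5 × 34.2 = 2993 m².
Hydraulic gradient i = (265.65 − 213.95) / 1390 = 51.7 / 1390 = 0.03719.
Darcy's law: Q = K · A · i = 0.9120 × 2993 × 0.03719 = 101.5 m³/day.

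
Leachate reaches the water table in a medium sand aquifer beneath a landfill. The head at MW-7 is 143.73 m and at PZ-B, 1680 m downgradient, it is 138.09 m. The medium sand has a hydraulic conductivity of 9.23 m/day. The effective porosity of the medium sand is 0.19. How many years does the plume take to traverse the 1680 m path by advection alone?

Hydraulic gradient i = (143.73 − 138.09) / 1680 = 5.64 / 1680 = 0.003357.
Darcy flux q = K · i = 9.230 × 0.003357 = 0.03099 m/day.
Seepage velocity v = q / n_e = 0.03099 / 0.19 = 0.1631 m/day.
Travel time t = L / v = 1680 / 0.1631 = 10301 days = 28.20 years.

28.2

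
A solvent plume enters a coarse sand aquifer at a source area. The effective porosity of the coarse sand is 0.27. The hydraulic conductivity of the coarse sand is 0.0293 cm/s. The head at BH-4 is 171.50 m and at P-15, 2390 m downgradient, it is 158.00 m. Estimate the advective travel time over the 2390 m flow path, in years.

Convert K: 0.0293 cm/s × 864 = 25.32 m/day.
Hydraulic gradient i = (171.50 − 158.00) / 2390 = 13.5 / 2390 = 0.005649.
Darcy flux q = K · i = 25.32 × 0.005649 = 0.1430 m/day.
Seepage velocity v = q / n_e = 0.1430 / 0.27 = 0.5296 m/day.
Travel time t = L / v = 2390 / 0.5296 = 4513 days = 12.36 years.

12.4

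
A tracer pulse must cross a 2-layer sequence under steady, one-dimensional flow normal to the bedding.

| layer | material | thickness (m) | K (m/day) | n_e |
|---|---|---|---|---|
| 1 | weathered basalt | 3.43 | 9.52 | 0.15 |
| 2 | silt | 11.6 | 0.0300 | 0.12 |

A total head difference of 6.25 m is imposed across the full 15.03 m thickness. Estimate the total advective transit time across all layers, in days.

118

With flow normal to the layers, continuity requires the same specific discharge q through every layer.
Σ(b_i/K_i) = 3.43/9.52 + 11.6/0.0300 = 387.0 d.
q = Δh / Σ(b_i/K_i) = 6.25 / 387.0 = 0.01615 m/day.
In each layer the seepage velocity is v_i = q/n_i, so the layer transit time is t_i = b_i·n_i / q:
  layer 1 (weathered basalt): t_1 = 3.43 × 0.15 / 0.01615 = 31.86 d
  layer 2 (silt): t_2 = 11.6 × 0.12 / 0.01615 = 86.20 d
Total t = Σ t_i = 118.1 days.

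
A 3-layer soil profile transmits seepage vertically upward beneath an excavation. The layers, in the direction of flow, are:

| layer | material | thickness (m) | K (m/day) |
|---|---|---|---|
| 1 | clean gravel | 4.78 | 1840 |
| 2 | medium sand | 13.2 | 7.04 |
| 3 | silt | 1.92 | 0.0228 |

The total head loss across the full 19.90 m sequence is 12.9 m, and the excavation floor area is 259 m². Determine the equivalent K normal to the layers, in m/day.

Flow is perpendicular to layering, so the layers act in series and the equivalent K is the thickness-weighted harmonic mean.
Total thickness L = 4.78 + 13.2 + 1.92 = 19.90 m.
Σ(b_i/K_i) = 4.78/1840 + 13.2/7.04 + 1.92/0.0228 = 86.09 d.
K_eq = L / Σ(b_i/K_i) = 19.90 / 86.09 = 0.2312 m/day.

0.231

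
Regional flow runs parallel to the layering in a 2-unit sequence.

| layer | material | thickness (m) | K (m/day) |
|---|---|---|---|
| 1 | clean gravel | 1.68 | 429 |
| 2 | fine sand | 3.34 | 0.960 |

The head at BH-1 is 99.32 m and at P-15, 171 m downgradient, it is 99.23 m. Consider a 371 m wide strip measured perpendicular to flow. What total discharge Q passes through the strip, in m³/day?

Flow is parallel to layering, so each bed carries its own Darcy discharge and the transmissivities add.
Σ(K_i·b_i) = 429×1.68 + 0.960×3.34 = 723.9 m²/day.
Hydraulic gradient i = (99.32 − 99.23) / 171 = 0.09 / 171 = 0.0005263.
Q = Σ(K_i·b_i) · W · i = 723.9 × 371 × 0.0005263 = 141.4 m³/day.

141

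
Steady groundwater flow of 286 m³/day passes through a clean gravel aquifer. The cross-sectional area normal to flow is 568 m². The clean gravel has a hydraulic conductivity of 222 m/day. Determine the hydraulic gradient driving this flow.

From Q = K·A·i, i = Q / (K·A) = 286 / (222.0 × 568.0) = 0.002268.

0.00227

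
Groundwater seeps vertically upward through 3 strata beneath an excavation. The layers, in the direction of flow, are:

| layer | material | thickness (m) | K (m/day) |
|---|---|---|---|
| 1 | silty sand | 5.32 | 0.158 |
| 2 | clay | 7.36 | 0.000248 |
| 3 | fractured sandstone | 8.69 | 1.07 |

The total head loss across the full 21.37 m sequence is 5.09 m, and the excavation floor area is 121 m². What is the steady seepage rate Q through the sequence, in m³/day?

Flow is perpendicular to layering, so the layers act in series and the equivalent K is the thickness-weighted harmonic mean.
Total thickness L = 5.32 + 7.36 + 8.69 = 21.37 m.
Σ(b_i/K_i) = 5.32/0.158 + 7.36/0.000248 + 8.69/1.07 = 29719 d.
K_eq = L / Σ(b_i/K_i) = 21.37 / 29719 = 0.0007191 m/day.
Q = K_eq · A · (Δh/L) = 0.0007191 × 121 × (5.09/21.37) = 0.02072 m³/day.

0.0207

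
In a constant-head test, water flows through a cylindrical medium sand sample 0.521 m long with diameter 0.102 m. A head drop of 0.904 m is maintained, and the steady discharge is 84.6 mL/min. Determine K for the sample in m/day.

Cross-sectional area A = π·(d/2)² = π × (0.102/2)² = 0.008171 m².
Convert discharge: 84.6 mL/min = 1.410e-06 m³/s.
Darcy's law rearranged: K = Q·L / (A·Δh) = 1.410e-06 × 0.521 / (0.008171 × 0.904) = 9.945e-05 m/s = 8.592 m/day.

8.59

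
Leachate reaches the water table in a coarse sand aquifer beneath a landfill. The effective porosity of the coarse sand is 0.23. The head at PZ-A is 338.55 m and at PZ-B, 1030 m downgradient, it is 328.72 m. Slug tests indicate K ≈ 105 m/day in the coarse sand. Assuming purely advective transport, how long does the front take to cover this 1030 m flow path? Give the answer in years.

Hydraulic gradient i = (338.55 − 328.72) / 1030 = 9.83 / 1030 = 0.009544.
Darcy flux q = K · i = 105.0 × 0.009544 = 1.002 m/day.
Seepage velocity v = q / n_e = 1.002 / 0.23 = 4.357 m/day.
Travel time t = L / v = 1030 / 4.357 = 236.4 days = 0.6472 years.

0.647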